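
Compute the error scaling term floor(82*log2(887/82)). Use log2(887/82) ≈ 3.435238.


log2(n/k) = log2(887/82) ≈ 3.435238.
k*log2(n/k) ≈ 82*3.435238 = 281.689516.
floor(281.689516) = 281.

281


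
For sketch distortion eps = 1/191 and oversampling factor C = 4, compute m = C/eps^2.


1/eps = 191.
(1/eps)^2 = 36481.
m = 4*36481 = 145924.

145924


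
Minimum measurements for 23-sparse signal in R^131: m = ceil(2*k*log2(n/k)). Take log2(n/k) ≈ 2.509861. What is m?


log2(n/k) = log2(131/23) ≈ 2.509861.
2*k*log2(n/k) ≈ 2*23*2.509861 = 115.453606.
m = ceil(115.453606) = 116.

116


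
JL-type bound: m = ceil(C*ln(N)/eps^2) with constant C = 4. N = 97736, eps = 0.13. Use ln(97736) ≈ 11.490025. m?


ln(97736) ≈ 11.490025.
eps^2 = 0.13^2 = 0.0169.
C*ln(N)/eps^2 ≈ 4*11.490025/0.0169 ≈ 2719.5325.
m = ceil(2719.5325) = 2720.

2720


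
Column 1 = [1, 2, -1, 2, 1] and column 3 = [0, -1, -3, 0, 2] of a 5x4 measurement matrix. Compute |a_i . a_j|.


Inner product: 1*0 + 2*-1 + -1*-3 + 2*0 + 1*2
Products: [0, -2, 3, 0, 2]
Sum = 3.
|dot| = 3.

3


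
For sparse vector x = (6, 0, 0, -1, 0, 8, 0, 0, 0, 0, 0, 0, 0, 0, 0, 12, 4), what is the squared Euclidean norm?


Non-zero entries: [(0, 6), (3, -1), (5, 8), (15, 12), (16, 4)]
Squares: [36, 1, 64, 144, 16]
||x||_2^2 = sum = 261.

261


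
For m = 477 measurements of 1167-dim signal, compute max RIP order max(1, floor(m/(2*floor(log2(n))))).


floor(log2(1167)) = 10.
2*10 = 20.
m/(2*floor(log2(n))) = 477/20 ≈ 23.85.
floor = 23.
k = max(1, 23) = 23.

23


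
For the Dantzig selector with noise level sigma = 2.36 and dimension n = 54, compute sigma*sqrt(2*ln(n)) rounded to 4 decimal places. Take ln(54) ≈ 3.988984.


ln(54) ≈ 3.988984.
2*ln(n) ≈ 7.977968.
sqrt(2*ln(n)) ≈ sqrt(7.977968) ≈ 2.82453.
threshold ≈ 2.36*2.82453 = 6.6658908 ≈ 6.6659.

6.6659


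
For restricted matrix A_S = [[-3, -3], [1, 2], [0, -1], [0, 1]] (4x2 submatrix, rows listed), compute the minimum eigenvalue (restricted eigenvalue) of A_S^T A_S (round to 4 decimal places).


A_S^T A_S = [[10, 11], [11, 15]].
trace = 25.
det = 29.
disc = trace^2 - 4*det = 625 - 4*29 = 509.
sqrt(509) ≈ 22.561028.
lam_min = (25 - sqrt(509))/2 ≈ (25 - 22.561028)/2 = 1.219486 ≈ 1.2195.

1.2195


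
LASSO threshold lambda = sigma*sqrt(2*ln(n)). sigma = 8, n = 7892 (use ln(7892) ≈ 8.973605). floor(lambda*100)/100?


ln(7892) ≈ 8.973605.
2*ln(n) ≈ 17.94721.
sqrt(2*ln(n)) ≈ sqrt(17.94721) ≈ 4.236415.
lambda ≈ 8*4.236415 = 33.89132.
floor(lambda*100)/100 = 33.89.

33.89


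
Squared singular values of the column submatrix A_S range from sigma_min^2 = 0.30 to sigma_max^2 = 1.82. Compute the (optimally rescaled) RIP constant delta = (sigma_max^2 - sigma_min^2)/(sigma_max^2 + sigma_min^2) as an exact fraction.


lambda_max - lambda_min = 1.82 - 0.30 = 1.52.
lambda_max + lambda_min = 1.82 + 0.30 = 2.12.
delta = 1.52/2.12 = 152/212 = 38/53.

38/53


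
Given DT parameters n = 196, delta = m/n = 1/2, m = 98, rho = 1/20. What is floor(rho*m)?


m = 1/2*196 = 98.
rho = 1/20.
rho*m = 1/20*98 = 4.9.
k = floor(4.9) = 4.

4


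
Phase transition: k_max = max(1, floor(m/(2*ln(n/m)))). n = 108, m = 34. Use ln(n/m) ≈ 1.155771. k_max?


n/m = 108/34 = 54/17.
ln(n/m) ≈ 1.155771.
2*ln(n/m) ≈ 2.311542.
m/(2*ln(n/m)) ≈ 34/2.311542 ≈ 14.7088.
floor = 14.
k_max = max(1, 14) = 14.

14


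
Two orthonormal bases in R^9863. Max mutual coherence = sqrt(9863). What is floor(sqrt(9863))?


99^2 = 9801 <= 9863 < 10000 = 100^2, so 99 <= sqrt(9863) < 100.
floor(sqrt(9863)) = 99.

99


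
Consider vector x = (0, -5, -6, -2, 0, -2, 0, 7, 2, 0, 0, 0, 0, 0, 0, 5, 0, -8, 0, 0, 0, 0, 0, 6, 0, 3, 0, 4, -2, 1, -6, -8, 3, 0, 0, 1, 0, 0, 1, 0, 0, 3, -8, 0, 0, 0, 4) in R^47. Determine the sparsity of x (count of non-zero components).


Non-zero positions: [1, 2, 3, 5, 7, 8, 15, 17, 23, 25, 27, 28, 29, 30, 31, 32, 35, 38, 41, 42, 46].
Sparsity = 21.

21


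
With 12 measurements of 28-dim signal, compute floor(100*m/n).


100*m/n = 100*12/28 ≈ 42.8571.
floor = 42.

42


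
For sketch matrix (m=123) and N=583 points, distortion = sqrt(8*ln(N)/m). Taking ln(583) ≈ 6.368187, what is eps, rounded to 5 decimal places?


ln(583) ≈ 6.368187.
8*ln(N)/m ≈ 8*6.368187/123 ≈ 0.41419102.
eps = sqrt(0.41419102) ≈ 0.6435767 ≈ 0.64358.

0.64358


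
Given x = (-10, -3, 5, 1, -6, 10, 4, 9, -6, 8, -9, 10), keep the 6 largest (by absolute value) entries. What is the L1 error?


Sorted |x_i| descending: [10, 10, 10, 9, 9, 8, 6, 6, 5, 4, 3, 1]
Keep top 6: [10, 10, 10, 9, 9, 8]
Tail entries: [6, 6, 5, 4, 3, 1]
L1 error = sum of tail = 25.

25


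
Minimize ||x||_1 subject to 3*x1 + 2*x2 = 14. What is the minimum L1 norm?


Axis intercepts:
  x1 = 14/3, x2 = 0: L1 = 14/3
  x1 = 0, x2 = 7: L1 = 7
x* = (14/3, 0)
||x*||_1 = 14/3.

14/3


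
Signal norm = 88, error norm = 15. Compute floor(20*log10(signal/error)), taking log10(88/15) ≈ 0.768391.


||x||/||e|| = 88/15.
log10(88/15) ≈ 0.768391.
20*log10(||x||/||e||) ≈ 20*0.768391 = 15.36782.
floor(15.36782) = 15.

15


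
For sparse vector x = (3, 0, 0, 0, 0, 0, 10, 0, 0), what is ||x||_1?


Non-zero entries: [(0, 3), (6, 10)]
Absolute values: [3, 10]
||x||_1 = sum = 13.

13


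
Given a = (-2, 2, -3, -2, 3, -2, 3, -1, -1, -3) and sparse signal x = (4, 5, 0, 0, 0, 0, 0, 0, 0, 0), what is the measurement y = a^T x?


Non-zero terms: ['-2*4', '2*5']
Products: [-8, 10]
y = sum = 2.

2


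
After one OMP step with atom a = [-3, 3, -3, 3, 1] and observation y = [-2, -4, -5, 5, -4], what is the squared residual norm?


a^T a = 37.
a^T y = 20.
coeff = 20/37 = 20/37.
||r||^2 = 2782/37.

2782/37


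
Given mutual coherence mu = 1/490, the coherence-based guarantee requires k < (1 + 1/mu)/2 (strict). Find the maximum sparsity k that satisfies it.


1/mu = 490.
1 + 1/mu = 491.
(1 + 1/mu)/2 = 245.5 is not an integer, so k_max = floor(245.5) = 245.

245


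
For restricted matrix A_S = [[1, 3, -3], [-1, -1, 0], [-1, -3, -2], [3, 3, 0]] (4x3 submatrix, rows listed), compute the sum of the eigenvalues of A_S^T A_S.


Sum of eigenvalues of A_S^T A_S = trace(A_S^T A_S) = sum of squared column norms of A_S.
A_S^T A_S diagonal: [12, 28, 13].
trace = 12 + 28 + 13 = 53.

53


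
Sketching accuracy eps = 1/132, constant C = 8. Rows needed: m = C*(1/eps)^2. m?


1/eps = 132.
(1/eps)^2 = 17424.
m = 8*17424 = 139392.

139392


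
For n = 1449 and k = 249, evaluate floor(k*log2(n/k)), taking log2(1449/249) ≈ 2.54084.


log2(n/k) = log2(1449/249) ≈ 2.54084.
k*log2(n/k) ≈ 249*2.54084 = 632.66916.
floor(632.66916) = 632.

632


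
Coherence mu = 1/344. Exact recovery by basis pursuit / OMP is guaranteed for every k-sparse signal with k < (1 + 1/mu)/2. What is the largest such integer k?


1/mu = 344.
1 + 1/mu = 345.
(1 + 1/mu)/2 = 172.5 is not an integer, so k_max = floor(172.5) = 172.

172


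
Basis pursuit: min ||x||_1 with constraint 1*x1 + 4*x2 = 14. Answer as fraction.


Axis intercepts:
  x1 = 14, x2 = 0: L1 = 14
  x1 = 0, x2 = 7/2: L1 = 7/2
x* = (0, 7/2)
||x*||_1 = 7/2.

7/2


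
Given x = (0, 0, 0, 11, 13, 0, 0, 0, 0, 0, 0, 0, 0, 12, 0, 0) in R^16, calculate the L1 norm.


Non-zero entries: [(3, 11), (4, 13), (13, 12)]
Absolute values: [11, 13, 12]
||x||_1 = sum = 36.

36


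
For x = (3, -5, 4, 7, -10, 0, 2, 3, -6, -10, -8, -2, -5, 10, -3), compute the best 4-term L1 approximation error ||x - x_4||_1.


Sorted |x_i| descending: [10, 10, 10, 8, 7, 6, 5, 5, 4, 3, 3, 3, 2, 2, 0]
Keep top 4: [10, 10, 10, 8]
Tail entries: [7, 6, 5, 5, 4, 3, 3, 3, 2, 2, 0]
L1 error = sum of tail = 40.

40


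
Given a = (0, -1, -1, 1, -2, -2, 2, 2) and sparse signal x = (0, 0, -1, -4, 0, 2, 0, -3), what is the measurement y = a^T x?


Non-zero terms: ['-1*-1', '1*-4', '-2*2', '2*-3']
Products: [1, -4, -4, -6]
y = sum = -13.

-13


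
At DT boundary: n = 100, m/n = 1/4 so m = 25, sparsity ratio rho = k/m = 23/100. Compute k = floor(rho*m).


m = 1/4*100 = 25.
rho = 23/100.
rho*m = 23/100*25 = 5.75.
k = floor(5.75) = 5.

5


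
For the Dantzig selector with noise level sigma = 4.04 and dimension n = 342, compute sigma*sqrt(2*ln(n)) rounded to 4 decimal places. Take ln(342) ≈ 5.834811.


ln(342) ≈ 5.834811.
2*ln(n) ≈ 11.669622.
sqrt(2*ln(n)) ≈ sqrt(11.669622) ≈ 3.416083.
threshold ≈ 4.04*3.416083 = 13.80097532 ≈ 13.8010.

13.8010


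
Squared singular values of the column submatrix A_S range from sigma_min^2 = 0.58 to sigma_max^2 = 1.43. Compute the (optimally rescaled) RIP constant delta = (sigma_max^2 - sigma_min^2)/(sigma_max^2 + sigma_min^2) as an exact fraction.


lambda_max - lambda_min = 1.43 - 0.58 = 0.85.
lambda_max + lambda_min = 1.43 + 0.58 = 2.01.
delta = 0.85/2.01 = 85/201.

85/201


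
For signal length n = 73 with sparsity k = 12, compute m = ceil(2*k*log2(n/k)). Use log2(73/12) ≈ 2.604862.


log2(n/k) = log2(73/12) ≈ 2.604862.
2*k*log2(n/k) ≈ 2*12*2.604862 = 62.516688.
m = ceil(62.516688) = 63.

63


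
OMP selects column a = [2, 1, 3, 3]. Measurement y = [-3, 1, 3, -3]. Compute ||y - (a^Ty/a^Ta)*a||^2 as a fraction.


a^T a = 23.
a^T y = -5.
coeff = -5/23 = -5/23.
||r||^2 = 619/23.

619/23


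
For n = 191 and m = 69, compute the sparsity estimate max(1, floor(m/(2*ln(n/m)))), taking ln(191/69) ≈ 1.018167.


n/m = 191/69.
ln(n/m) ≈ 1.018167.
2*ln(n/m) ≈ 2.036334.
m/(2*ln(n/m)) ≈ 69/2.036334 ≈ 33.8844.
floor = 33.
k_max = max(1, 33) = 33.

33


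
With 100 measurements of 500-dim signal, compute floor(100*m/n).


100*m/n = 100*100/500 ≈ 20.0.
floor = 20.

20


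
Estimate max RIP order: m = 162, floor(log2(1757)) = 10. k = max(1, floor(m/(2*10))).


floor(log2(1757)) = 10.
2*10 = 20.
m/(2*floor(log2(n))) = 162/20 ≈ 8.1.
floor = 8.
k = max(1, 8) = 8.

8


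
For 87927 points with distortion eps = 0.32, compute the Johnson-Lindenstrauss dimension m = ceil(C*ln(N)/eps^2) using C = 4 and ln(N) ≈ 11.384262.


ln(87927) ≈ 11.384262.
eps^2 = 0.32^2 = 0.1024.
C*ln(N)/eps^2 ≈ 4*11.384262/0.1024 ≈ 444.6977.
m = ceil(444.6977) = 445.

445


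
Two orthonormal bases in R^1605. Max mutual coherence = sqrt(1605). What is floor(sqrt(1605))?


40^2 = 1600 <= 1605 < 1681 = 41^2, so 40 <= sqrt(1605) < 41.
floor(sqrt(1605)) = 40.

40


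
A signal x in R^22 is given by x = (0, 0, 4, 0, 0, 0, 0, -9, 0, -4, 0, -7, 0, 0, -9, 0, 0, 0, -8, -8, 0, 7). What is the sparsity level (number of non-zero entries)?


Non-zero positions: [2, 7, 9, 11, 14, 18, 19, 21].
Sparsity = 8.

8


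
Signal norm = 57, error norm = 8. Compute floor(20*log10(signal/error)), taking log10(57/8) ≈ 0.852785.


||x||/||e|| = 57/8.
log10(57/8) ≈ 0.852785.
20*log10(||x||/||e||) ≈ 20*0.852785 = 17.0557.
floor(17.0557) = 17.

17


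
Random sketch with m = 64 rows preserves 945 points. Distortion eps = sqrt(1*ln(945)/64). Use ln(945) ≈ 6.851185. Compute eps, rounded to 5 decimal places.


ln(945) ≈ 6.851185.
1*ln(N)/m ≈ 1*6.851185/64 ≈ 0.10704977.
eps = sqrt(0.10704977) ≈ 0.3271846 ≈ 0.32718.

0.32718


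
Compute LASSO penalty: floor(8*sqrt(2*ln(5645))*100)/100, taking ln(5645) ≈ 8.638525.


ln(5645) ≈ 8.638525.
2*ln(n) ≈ 17.27705.
sqrt(2*ln(n)) ≈ sqrt(17.27705) ≈ 4.156567.
lambda ≈ 8*4.156567 = 33.252536.
floor(lambda*100)/100 = 33.25.

33.25


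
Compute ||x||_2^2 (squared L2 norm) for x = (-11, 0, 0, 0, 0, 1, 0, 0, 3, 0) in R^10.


Non-zero entries: [(0, -11), (5, 1), (8, 3)]
Squares: [121, 1, 9]
||x||_2^2 = sum = 131.

131


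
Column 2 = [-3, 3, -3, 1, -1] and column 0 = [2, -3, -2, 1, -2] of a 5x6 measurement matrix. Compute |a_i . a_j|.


Inner product: -3*2 + 3*-3 + -3*-2 + 1*1 + -1*-2
Products: [-6, -9, 6, 1, 2]
Sum = -6.
|dot| = 6.

6


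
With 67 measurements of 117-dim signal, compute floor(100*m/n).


100*m/n = 100*67/117 ≈ 57.265.
floor = 57.

57


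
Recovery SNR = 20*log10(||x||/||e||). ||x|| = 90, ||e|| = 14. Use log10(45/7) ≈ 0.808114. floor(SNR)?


||x||/||e|| = 90/14 = 45/7.
log10(45/7) ≈ 0.808114.
20*log10(||x||/||e||) ≈ 20*0.808114 = 16.16228.
floor(16.16228) = 16.

16


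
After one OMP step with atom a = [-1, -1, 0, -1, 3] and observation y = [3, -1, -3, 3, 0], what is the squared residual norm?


a^T a = 12.
a^T y = -5.
coeff = -5/12 = -5/12.
||r||^2 = 311/12.

311/12


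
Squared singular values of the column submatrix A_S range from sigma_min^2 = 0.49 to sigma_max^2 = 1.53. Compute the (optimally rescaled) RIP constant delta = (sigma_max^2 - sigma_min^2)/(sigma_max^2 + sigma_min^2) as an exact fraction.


lambda_max - lambda_min = 1.53 - 0.49 = 1.04.
lambda_max + lambda_min = 1.53 + 0.49 = 2.02.
delta = 1.04/2.02 = 104/202 = 52/101.

52/101


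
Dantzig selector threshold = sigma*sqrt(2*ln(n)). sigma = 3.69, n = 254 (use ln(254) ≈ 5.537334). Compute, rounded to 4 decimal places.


ln(254) ≈ 5.537334.
2*ln(n) ≈ 11.074668.
sqrt(2*ln(n)) ≈ sqrt(11.074668) ≈ 3.327862.
threshold ≈ 3.69*3.327862 = 12.27981078 ≈ 12.2798.

12.2798


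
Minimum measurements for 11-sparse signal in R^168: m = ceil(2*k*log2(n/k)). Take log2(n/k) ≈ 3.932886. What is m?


log2(n/k) = log2(168/11) ≈ 3.932886.
2*k*log2(n/k) ≈ 2*11*3.932886 = 86.523492.
m = ceil(86.523492) = 87.

87


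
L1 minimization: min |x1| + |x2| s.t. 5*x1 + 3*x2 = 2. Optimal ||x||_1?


Axis intercepts:
  x1 = 2/5, x2 = 0: L1 = 2/5
  x1 = 0, x2 = 2/3: L1 = 2/3
x* = (2/5, 0)
||x*||_1 = 2/5.

2/5


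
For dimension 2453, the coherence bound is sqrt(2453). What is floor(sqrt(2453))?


49^2 = 2401 <= 2453 < 2500 = 50^2, so 49 <= sqrt(2453) < 50.
floor(sqrt(2453)) = 49.

49


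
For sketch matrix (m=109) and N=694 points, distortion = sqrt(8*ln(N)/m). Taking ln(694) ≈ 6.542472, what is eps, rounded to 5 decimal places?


ln(694) ≈ 6.542472.
8*ln(N)/m ≈ 8*6.542472/109 ≈ 0.48018143.
eps = sqrt(0.48018143) ≈ 0.6929512 ≈ 0.69295.

0.69295


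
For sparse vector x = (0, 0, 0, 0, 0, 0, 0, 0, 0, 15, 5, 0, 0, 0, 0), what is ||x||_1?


Non-zero entries: [(9, 15), (10, 5)]
Absolute values: [15, 5]
||x||_1 = sum = 20.

20


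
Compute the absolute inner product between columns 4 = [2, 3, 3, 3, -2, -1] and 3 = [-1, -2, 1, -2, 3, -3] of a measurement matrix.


Inner product: 2*-1 + 3*-2 + 3*1 + 3*-2 + -2*3 + -1*-3
Products: [-2, -6, 3, -6, -6, 3]
Sum = -14.
|dot| = 14.

14


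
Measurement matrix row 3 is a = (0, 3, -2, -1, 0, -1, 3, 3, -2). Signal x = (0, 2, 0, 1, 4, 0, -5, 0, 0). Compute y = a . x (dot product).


Non-zero terms: ['3*2', '-1*1', '0*4', '3*-5']
Products: [6, -1, 0, -15]
y = sum = -10.

-10


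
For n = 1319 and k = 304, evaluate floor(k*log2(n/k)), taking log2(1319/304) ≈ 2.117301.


log2(n/k) = log2(1319/304) ≈ 2.117301.
k*log2(n/k) ≈ 304*2.117301 = 643.659504.
floor(643.659504) = 643.

643


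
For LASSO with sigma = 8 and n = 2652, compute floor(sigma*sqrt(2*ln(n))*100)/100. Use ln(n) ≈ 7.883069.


ln(2652) ≈ 7.883069.
2*ln(n) ≈ 15.766138.
sqrt(2*ln(n)) ≈ sqrt(15.766138) ≈ 3.97066.
lambda ≈ 8*3.97066 = 31.76528.
floor(lambda*100)/100 = 31.76.

31.76


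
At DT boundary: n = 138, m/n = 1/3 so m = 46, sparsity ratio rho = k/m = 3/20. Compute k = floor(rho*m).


m = 1/3*138 = 46.
rho = 3/20.
rho*m = 3/20*46 = 6.9.
k = floor(6.9) = 6.

6


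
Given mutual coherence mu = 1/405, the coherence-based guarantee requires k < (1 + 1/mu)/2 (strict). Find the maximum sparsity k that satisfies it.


1/mu = 405.
1 + 1/mu = 406.
(1 + 1/mu)/2 = 203 is an integer and the inequality is strict, so k_max = 203 - 1 = 202.

202


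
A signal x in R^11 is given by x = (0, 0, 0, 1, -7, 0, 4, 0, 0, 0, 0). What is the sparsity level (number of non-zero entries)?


Non-zero positions: [3, 4, 6].
Sparsity = 3.

3


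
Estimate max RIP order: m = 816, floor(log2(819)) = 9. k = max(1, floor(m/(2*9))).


floor(log2(819)) = 9.
2*9 = 18.
m/(2*floor(log2(n))) = 816/18 ≈ 45.3333.
floor = 45.
k = max(1, 45) = 45.

45


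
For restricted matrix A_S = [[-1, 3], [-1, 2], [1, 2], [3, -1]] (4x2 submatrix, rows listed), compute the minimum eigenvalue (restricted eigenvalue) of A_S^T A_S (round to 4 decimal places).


A_S^T A_S = [[12, -6], [-6, 18]].
trace = 30.
det = 180.
disc = trace^2 - 4*det = 900 - 4*180 = 180.
sqrt(180) ≈ 13.416408.
lam_min = (30 - sqrt(180))/2 ≈ (30 - 13.416408)/2 = 8.291796 ≈ 8.2918.

8.2918


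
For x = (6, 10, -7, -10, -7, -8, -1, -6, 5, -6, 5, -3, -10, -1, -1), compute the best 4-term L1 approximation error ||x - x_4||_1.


Sorted |x_i| descending: [10, 10, 10, 8, 7, 7, 6, 6, 6, 5, 5, 3, 1, 1, 1]
Keep top 4: [10, 10, 10, 8]
Tail entries: [7, 7, 6, 6, 6, 5, 5, 3, 1, 1, 1]
L1 error = sum of tail = 48.

48


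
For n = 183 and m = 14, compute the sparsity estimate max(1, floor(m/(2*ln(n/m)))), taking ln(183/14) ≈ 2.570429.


n/m = 183/14.
ln(n/m) ≈ 2.570429.
2*ln(n/m) ≈ 5.140858.
m/(2*ln(n/m)) ≈ 14/5.140858 ≈ 2.7233.
floor = 2.
k_max = max(1, 2) = 2.

2


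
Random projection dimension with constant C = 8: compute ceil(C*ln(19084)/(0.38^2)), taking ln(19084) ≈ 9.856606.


ln(19084) ≈ 9.856606.
eps^2 = 0.38^2 = 0.1444.
C*ln(N)/eps^2 ≈ 8*9.856606/0.1444 ≈ 546.0724.
m = ceil(546.0724) = 547.

547


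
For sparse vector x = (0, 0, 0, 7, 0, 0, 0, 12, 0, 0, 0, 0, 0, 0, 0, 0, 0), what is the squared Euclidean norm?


Non-zero entries: [(3, 7), (7, 12)]
Squares: [49, 144]
||x||_2^2 = sum = 193.

193


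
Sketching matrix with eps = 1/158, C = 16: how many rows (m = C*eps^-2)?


1/eps = 158.
(1/eps)^2 = 24964.
m = 16*24964 = 399424.

399424


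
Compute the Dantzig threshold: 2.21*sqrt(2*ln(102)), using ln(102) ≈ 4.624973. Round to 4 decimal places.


ln(102) ≈ 4.624973.
2*ln(n) ≈ 9.249946.
sqrt(2*ln(n)) ≈ sqrt(9.249946) ≈ 3.041372.
threshold ≈ 2.21*3.041372 = 6.72143212 ≈ 6.7214.

6.7214


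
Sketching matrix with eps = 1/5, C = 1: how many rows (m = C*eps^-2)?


1/eps = 5.
(1/eps)^2 = 25.
m = 1*25 = 25.

25


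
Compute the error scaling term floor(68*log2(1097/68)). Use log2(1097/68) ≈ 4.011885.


log2(n/k) = log2(1097/68) ≈ 4.011885.
k*log2(n/k) ≈ 68*4.011885 = 272.80818.
floor(272.80818) = 272.

272


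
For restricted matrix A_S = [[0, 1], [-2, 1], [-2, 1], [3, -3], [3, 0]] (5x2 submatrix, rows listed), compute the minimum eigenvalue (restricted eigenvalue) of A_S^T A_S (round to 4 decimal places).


A_S^T A_S = [[26, -13], [-13, 12]].
trace = 38.
det = 143.
disc = trace^2 - 4*det = 1444 - 4*143 = 872.
sqrt(872) ≈ 29.529646.
lam_min = (38 - sqrt(872))/2 ≈ (38 - 29.529646)/2 = 4.235177 ≈ 4.2352.

4.2352


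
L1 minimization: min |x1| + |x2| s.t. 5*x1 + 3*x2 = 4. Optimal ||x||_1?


Axis intercepts:
  x1 = 4/5, x2 = 0: L1 = 4/5
  x1 = 0, x2 = 4/3: L1 = 4/3
x* = (4/5, 0)
||x*||_1 = 4/5.

4/5


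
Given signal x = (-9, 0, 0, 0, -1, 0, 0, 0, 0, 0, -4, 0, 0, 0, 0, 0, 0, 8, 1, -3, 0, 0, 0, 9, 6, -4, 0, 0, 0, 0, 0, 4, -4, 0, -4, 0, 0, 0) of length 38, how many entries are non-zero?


Non-zero positions: [0, 4, 10, 17, 18, 19, 23, 24, 25, 31, 32, 34].
Sparsity = 12.

12


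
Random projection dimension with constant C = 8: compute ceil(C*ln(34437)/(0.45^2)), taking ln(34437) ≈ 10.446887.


ln(34437) ≈ 10.446887.
eps^2 = 0.45^2 = 0.2025.
C*ln(N)/eps^2 ≈ 8*10.446887/0.2025 ≈ 412.7165.
m = ceil(412.7165) = 413.

413


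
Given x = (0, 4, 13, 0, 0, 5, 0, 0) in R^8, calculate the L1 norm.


Non-zero entries: [(1, 4), (2, 13), (5, 5)]
Absolute values: [4, 13, 5]
||x||_1 = sum = 22.

22


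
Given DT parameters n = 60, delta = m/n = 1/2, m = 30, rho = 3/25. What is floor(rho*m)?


m = 1/2*60 = 30.
rho = 3/25.
rho*m = 3/25*30 = 3.6.
k = floor(3.6) = 3.

3


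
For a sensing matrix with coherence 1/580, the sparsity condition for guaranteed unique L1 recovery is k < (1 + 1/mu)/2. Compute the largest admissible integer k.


1/mu = 580.
1 + 1/mu = 581.
(1 + 1/mu)/2 = 290.5 is not an integer, so k_max = floor(290.5) = 290.

290


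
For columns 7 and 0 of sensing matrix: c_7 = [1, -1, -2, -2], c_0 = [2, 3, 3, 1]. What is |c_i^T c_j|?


Inner product: 1*2 + -1*3 + -2*3 + -2*1
Products: [2, -3, -6, -2]
Sum = -9.
|dot| = 9.

9


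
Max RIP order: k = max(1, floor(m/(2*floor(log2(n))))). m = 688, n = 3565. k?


floor(log2(3565)) = 11.
2*11 = 22.
m/(2*floor(log2(n))) = 688/22 ≈ 31.2727.
floor = 31.
k = max(1, 31) = 31.

31


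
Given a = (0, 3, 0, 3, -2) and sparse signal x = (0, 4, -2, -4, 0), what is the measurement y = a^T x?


Non-zero terms: ['3*4', '0*-2', '3*-4']
Products: [12, 0, -12]
y = sum = 0.

0


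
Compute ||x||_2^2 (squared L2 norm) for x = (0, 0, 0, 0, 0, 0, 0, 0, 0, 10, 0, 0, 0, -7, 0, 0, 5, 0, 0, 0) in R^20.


Non-zero entries: [(9, 10), (13, -7), (16, 5)]
Squares: [100, 49, 25]
||x||_2^2 = sum = 174.

174


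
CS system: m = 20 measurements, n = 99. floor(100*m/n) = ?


100*m/n = 100*20/99 ≈ 20.202.
floor = 20.

20


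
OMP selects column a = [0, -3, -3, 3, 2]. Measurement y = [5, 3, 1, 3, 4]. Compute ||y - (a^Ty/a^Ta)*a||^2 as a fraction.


a^T a = 31.
a^T y = 5.
coeff = 5/31 = 5/31.
||r||^2 = 1835/31.

1835/31


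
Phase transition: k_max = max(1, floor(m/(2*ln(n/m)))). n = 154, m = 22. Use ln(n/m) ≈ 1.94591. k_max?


n/m = 154/22 = 7.
ln(n/m) ≈ 1.94591.
2*ln(n/m) ≈ 3.89182.
m/(2*ln(n/m)) ≈ 22/3.89182 ≈ 5.6529.
floor = 5.
k_max = max(1, 5) = 5.

5


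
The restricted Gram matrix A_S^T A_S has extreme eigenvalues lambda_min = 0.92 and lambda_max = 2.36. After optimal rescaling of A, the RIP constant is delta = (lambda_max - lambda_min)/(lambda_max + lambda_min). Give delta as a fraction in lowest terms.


lambda_max - lambda_min = 2.36 - 0.92 = 1.44.
lambda_max + lambda_min = 2.36 + 0.92 = 3.28.
delta = 1.44/3.28 = 144/328 = 18/41.

18/41


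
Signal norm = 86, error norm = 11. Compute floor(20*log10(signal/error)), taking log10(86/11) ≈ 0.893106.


||x||/||e|| = 86/11.
log10(86/11) ≈ 0.893106.
20*log10(||x||/||e||) ≈ 20*0.893106 = 17.86212.
floor(17.86212) = 17.

17


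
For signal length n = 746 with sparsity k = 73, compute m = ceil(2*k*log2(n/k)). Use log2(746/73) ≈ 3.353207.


log2(n/k) = log2(746/73) ≈ 3.353207.
2*k*log2(n/k) ≈ 2*73*3.353207 = 489.568222.
m = ceil(489.568222) = 490.

490


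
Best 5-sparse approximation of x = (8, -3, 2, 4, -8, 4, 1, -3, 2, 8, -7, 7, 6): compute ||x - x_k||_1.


Sorted |x_i| descending: [8, 8, 8, 7, 7, 6, 4, 4, 3, 3, 2, 2, 1]
Keep top 5: [8, 8, 8, 7, 7]
Tail entries: [6, 4, 4, 3, 3, 2, 2, 1]
L1 error = sum of tail = 25.

25


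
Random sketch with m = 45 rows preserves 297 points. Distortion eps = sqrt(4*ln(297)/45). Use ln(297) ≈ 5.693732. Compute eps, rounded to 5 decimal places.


ln(297) ≈ 5.693732.
4*ln(N)/m ≈ 4*5.693732/45 ≈ 0.50610951.
eps = sqrt(0.50610951) ≈ 0.7114137 ≈ 0.71141.

0.71141


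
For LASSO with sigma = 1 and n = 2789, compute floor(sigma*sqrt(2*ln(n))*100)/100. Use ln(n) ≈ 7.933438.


ln(2789) ≈ 7.933438.
2*ln(n) ≈ 15.866876.
sqrt(2*ln(n)) ≈ sqrt(15.866876) ≈ 3.983325.
lambda ≈ 1*3.983325 = 3.983325.
floor(lambda*100)/100 = 3.98.

3.98


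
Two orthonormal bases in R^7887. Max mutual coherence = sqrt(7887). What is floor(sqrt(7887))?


88^2 = 7744 <= 7887 < 7921 = 89^2, so 88 <= sqrt(7887) < 89.
floor(sqrt(7887)) = 88.

88


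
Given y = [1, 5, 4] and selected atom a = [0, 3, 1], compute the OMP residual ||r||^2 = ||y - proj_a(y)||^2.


a^T a = 10.
a^T y = 19.
coeff = 19/10 = 19/10.
||r||^2 = 59/10.

59/10


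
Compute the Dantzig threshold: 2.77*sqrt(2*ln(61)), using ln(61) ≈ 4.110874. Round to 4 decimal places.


ln(61) ≈ 4.110874.
2*ln(n) ≈ 8.221748.
sqrt(2*ln(n)) ≈ sqrt(8.221748) ≈ 2.867359.
threshold ≈ 2.77*2.867359 = 7.94258443 ≈ 7.9426.

7.9426


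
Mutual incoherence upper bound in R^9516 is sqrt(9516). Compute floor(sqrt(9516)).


97^2 = 9409 <= 9516 < 9604 = 98^2, so 97 <= sqrt(9516) < 98.
floor(sqrt(9516)) = 97.

97


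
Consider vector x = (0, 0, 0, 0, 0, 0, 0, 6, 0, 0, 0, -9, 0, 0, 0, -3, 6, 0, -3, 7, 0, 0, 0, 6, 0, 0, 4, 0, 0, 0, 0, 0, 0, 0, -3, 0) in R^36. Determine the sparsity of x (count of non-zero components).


Non-zero positions: [7, 11, 15, 16, 18, 19, 23, 26, 34].
Sparsity = 9.

9


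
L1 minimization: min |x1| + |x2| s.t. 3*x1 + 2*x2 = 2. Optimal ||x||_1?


Axis intercepts:
  x1 = 2/3, x2 = 0: L1 = 2/3
  x1 = 0, x2 = 1: L1 = 1
x* = (2/3, 0)
||x*||_1 = 2/3.

2/3


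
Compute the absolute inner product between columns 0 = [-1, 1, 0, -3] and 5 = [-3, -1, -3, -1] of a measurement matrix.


Inner product: -1*-3 + 1*-1 + 0*-3 + -3*-1
Products: [3, -1, 0, 3]
Sum = 5.
|dot| = 5.

5


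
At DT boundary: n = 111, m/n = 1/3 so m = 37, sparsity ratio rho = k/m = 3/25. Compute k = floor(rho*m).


m = 1/3*111 = 37.
rho = 3/25.
rho*m = 3/25*37 = 4.44.
k = floor(4.44) = 4.

4


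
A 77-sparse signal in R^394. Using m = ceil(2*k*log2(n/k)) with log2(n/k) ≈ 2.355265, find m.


log2(n/k) = log2(394/77) ≈ 2.355265.
2*k*log2(n/k) ≈ 2*77*2.355265 = 362.71081.
m = ceil(362.71081) = 363.

363


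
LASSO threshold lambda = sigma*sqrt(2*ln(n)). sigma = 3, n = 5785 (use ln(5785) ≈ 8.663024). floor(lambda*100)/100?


ln(5785) ≈ 8.663024.
2*ln(n) ≈ 17.326048.
sqrt(2*ln(n)) ≈ sqrt(17.326048) ≈ 4.162457.
lambda ≈ 3*4.162457 = 12.487371.
floor(lambda*100)/100 = 12.48.

12.48


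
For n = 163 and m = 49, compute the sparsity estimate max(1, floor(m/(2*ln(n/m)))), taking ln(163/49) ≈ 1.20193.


n/m = 163/49.
ln(n/m) ≈ 1.20193.
2*ln(n/m) ≈ 2.40386.
m/(2*ln(n/m)) ≈ 49/2.40386 ≈ 20.3839.
floor = 20.
k_max = max(1, 20) = 20.

20


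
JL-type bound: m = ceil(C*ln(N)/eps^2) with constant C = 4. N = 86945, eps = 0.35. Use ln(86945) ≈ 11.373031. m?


ln(86945) ≈ 11.373031.
eps^2 = 0.35^2 = 0.1225.
C*ln(N)/eps^2 ≈ 4*11.373031/0.1225 ≈ 371.3643.
m = ceil(371.3643) = 372.

372


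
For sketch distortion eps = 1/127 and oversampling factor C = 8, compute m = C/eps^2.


1/eps = 127.
(1/eps)^2 = 16129.
m = 8*16129 = 129032.

129032


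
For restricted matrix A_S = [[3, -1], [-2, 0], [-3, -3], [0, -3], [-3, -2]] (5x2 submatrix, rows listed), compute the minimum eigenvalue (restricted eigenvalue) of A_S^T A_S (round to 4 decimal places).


A_S^T A_S = [[31, 12], [12, 23]].
trace = 54.
det = 569.
disc = trace^2 - 4*det = 2916 - 4*569 = 640.
sqrt(640) ≈ 25.298221.
lam_min = (54 - sqrt(640))/2 ≈ (54 - 25.298221)/2 = 14.3508895 ≈ 14.3509.

14.3509


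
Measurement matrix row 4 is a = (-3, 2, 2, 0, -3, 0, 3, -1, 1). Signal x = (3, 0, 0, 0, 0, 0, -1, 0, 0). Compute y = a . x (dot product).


Non-zero terms: ['-3*3', '3*-1']
Products: [-9, -3]
y = sum = -12.

-12


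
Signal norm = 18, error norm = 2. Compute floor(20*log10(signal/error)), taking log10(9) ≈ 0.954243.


||x||/||e|| = 18/2 = 9.
log10(9) ≈ 0.954243.
20*log10(||x||/||e||) ≈ 20*0.954243 = 19.08486.
floor(19.08486) = 19.

19


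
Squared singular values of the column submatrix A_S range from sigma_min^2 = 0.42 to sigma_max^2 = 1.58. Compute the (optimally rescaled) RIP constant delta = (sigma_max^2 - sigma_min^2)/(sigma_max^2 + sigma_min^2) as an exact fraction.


lambda_max - lambda_min = 1.58 - 0.42 = 1.16.
lambda_max + lambda_min = 1.58 + 0.42 = 2.00.
delta = 1.16/2.00 = 116/200 = 29/50.

29/50


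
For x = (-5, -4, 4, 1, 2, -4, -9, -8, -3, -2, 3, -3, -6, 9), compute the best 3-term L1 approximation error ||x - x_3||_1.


Sorted |x_i| descending: [9, 9, 8, 6, 5, 4, 4, 4, 3, 3, 3, 2, 2, 1]
Keep top 3: [9, 9, 8]
Tail entries: [6, 5, 4, 4, 4, 3, 3, 3, 2, 2, 1]
L1 error = sum of tail = 37.

37


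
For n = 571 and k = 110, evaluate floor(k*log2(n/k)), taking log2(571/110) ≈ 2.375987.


log2(n/k) = log2(571/110) ≈ 2.375987.
k*log2(n/k) ≈ 110*2.375987 = 261.35857.
floor(261.35857) = 261.

261


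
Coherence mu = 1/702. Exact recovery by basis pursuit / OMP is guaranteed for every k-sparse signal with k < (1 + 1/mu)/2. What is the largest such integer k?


1/mu = 702.
1 + 1/mu = 703.
(1 + 1/mu)/2 = 351.5 is not an integer, so k_max = floor(351.5) = 351.

351


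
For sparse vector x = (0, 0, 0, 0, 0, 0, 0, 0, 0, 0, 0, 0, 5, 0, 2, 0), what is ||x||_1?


Non-zero entries: [(12, 5), (14, 2)]
Absolute values: [5, 2]
||x||_1 = sum = 7.

7


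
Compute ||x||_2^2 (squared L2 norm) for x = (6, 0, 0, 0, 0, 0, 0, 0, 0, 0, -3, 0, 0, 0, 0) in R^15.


Non-zero entries: [(0, 6), (10, -3)]
Squares: [36, 9]
||x||_2^2 = sum = 45.

45


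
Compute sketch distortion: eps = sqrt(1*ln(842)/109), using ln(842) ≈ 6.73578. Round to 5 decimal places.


ln(842) ≈ 6.73578.
1*ln(N)/m ≈ 1*6.73578/109 ≈ 0.06179615.
eps = sqrt(0.06179615) ≈ 0.2485883 ≈ 0.24859.

0.24859


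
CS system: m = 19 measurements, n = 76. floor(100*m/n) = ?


100*m/n = 100*19/76 ≈ 25.0.
floor = 25.

25


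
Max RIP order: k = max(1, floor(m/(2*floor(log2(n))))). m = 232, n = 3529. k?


floor(log2(3529)) = 11.
2*11 = 22.
m/(2*floor(log2(n))) = 232/22 ≈ 10.5455.
floor = 10.
k = max(1, 10) = 10.

10


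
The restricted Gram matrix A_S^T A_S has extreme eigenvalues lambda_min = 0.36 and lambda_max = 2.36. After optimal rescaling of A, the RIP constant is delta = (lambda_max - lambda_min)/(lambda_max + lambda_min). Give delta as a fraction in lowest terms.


lambda_max - lambda_min = 2.36 - 0.36 = 2.00.
lambda_max + lambda_min = 2.36 + 0.36 = 2.72.
delta = 2.00/2.72 = 200/272 = 25/34.

25/34


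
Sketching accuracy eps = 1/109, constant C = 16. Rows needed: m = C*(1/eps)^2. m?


1/eps = 109.
(1/eps)^2 = 11881.
m = 16*11881 = 190096.

190096


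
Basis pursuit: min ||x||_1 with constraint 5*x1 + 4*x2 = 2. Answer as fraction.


Axis intercepts:
  x1 = 2/5, x2 = 0: L1 = 2/5
  x1 = 0, x2 = 1/2: L1 = 1/2
x* = (2/5, 0)
||x*||_1 = 2/5.

2/5


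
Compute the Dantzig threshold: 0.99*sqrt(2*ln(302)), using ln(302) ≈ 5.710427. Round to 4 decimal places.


ln(302) ≈ 5.710427.
2*ln(n) ≈ 11.420854.
sqrt(2*ln(n)) ≈ sqrt(11.420854) ≈ 3.379475.
threshold ≈ 0.99*3.379475 = 3.34568025 ≈ 3.3457.

3.3457


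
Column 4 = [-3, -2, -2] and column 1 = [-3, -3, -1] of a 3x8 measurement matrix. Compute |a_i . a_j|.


Inner product: -3*-3 + -2*-3 + -2*-1
Products: [9, 6, 2]
Sum = 17.
|dot| = 17.

17


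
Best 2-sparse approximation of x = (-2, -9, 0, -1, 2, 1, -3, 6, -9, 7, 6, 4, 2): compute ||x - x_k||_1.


Sorted |x_i| descending: [9, 9, 7, 6, 6, 4, 3, 2, 2, 2, 1, 1, 0]
Keep top 2: [9, 9]
Tail entries: [7, 6, 6, 4, 3, 2, 2, 2, 1, 1, 0]
L1 error = sum of tail = 34.

34


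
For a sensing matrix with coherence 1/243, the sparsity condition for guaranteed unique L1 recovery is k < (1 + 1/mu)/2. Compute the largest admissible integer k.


1/mu = 243.
1 + 1/mu = 244.
(1 + 1/mu)/2 = 122 is an integer and the inequality is strict, so k_max = 122 - 1 = 121.

121


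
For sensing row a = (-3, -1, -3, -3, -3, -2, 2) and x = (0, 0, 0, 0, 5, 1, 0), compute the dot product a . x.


Non-zero terms: ['-3*5', '-2*1']
Products: [-15, -2]
y = sum = -17.

-17


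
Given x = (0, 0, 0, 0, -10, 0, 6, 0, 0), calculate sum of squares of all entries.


Non-zero entries: [(4, -10), (6, 6)]
Squares: [100, 36]
||x||_2^2 = sum = 136.

136


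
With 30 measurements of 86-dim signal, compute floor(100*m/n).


100*m/n = 100*30/86 ≈ 34.8837.
floor = 34.

34


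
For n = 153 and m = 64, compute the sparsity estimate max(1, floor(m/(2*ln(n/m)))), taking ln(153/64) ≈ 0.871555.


n/m = 153/64.
ln(n/m) ≈ 0.871555.
2*ln(n/m) ≈ 1.74311.
m/(2*ln(n/m)) ≈ 64/1.74311 ≈ 36.716.
floor = 36.
k_max = max(1, 36) = 36.

36


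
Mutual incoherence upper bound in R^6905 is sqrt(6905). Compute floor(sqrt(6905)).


83^2 = 6889 <= 6905 < 7056 = 84^2, so 83 <= sqrt(6905) < 84.
floor(sqrt(6905)) = 83.

83


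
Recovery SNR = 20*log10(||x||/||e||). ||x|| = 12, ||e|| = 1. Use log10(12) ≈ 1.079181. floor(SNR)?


||x||/||e|| = 12/1 = 12.
log10(12) ≈ 1.079181.
20*log10(||x||/||e||) ≈ 20*1.079181 = 21.58362.
floor(21.58362) = 21.

21


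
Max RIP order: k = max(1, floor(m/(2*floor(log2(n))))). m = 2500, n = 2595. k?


floor(log2(2595)) = 11.
2*11 = 22.
m/(2*floor(log2(n))) = 2500/22 ≈ 113.6364.
floor = 113.
k = max(1, 113) = 113.

113


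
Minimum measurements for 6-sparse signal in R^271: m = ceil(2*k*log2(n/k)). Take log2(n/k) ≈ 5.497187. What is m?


log2(n/k) = log2(271/6) ≈ 5.497187.
2*k*log2(n/k) ≈ 2*6*5.497187 = 65.966244.
m = ceil(65.966244) = 66.

66


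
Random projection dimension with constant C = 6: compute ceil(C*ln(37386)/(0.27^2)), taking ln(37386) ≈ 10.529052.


ln(37386) ≈ 10.529052.
eps^2 = 0.27^2 = 0.0729.
C*ln(N)/eps^2 ≈ 6*10.529052/0.0729 ≈ 866.5886.
m = ceil(866.5886) = 867.

867


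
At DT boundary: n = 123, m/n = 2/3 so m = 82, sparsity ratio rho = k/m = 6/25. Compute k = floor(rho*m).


m = 2/3*123 = 82.
rho = 6/25.
rho*m = 6/25*82 = 19.68.
k = floor(19.68) = 19.

19


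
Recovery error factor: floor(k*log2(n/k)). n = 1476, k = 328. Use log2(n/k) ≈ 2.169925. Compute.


log2(n/k) = log2(1476/328) ≈ 2.169925.
k*log2(n/k) ≈ 328*2.169925 = 711.7354.
floor(711.7354) = 711.

711


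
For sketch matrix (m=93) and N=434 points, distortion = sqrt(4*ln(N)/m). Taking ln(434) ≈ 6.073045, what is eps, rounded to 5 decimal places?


ln(434) ≈ 6.073045.
4*ln(N)/m ≈ 4*6.073045/93 ≈ 0.26120624.
eps = sqrt(0.26120624) ≈ 0.5110834 ≈ 0.51108.

0.51108


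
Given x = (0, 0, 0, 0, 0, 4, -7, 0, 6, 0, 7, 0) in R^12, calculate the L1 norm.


Non-zero entries: [(5, 4), (6, -7), (8, 6), (10, 7)]
Absolute values: [4, 7, 6, 7]
||x||_1 = sum = 24.

24


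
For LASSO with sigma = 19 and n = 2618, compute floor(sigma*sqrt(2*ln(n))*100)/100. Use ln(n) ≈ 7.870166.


ln(2618) ≈ 7.870166.
2*ln(n) ≈ 15.740332.
sqrt(2*ln(n)) ≈ sqrt(15.740332) ≈ 3.967409.
lambda ≈ 19*3.967409 = 75.380771.
floor(lambda*100)/100 = 75.38.

75.38


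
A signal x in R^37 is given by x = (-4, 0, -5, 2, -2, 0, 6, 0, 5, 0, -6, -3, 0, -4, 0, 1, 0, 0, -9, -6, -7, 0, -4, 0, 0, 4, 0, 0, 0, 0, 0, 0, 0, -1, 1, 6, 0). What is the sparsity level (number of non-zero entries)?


Non-zero positions: [0, 2, 3, 4, 6, 8, 10, 11, 13, 15, 18, 19, 20, 22, 25, 33, 34, 35].
Sparsity = 18.

18


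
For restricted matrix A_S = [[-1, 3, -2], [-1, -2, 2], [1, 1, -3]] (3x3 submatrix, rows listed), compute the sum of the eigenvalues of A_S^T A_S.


Sum of eigenvalues of A_S^T A_S = trace(A_S^T A_S) = sum of squared column norms of A_S.
A_S^T A_S diagonal: [3, 14, 17].
trace = 3 + 14 + 17 = 34.

34


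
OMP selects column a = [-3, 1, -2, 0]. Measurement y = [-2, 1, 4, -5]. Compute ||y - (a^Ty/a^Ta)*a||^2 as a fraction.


a^T a = 14.
a^T y = -1.
coeff = -1/14 = -1/14.
||r||^2 = 643/14.

643/14


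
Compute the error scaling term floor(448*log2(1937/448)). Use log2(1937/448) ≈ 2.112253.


log2(n/k) = log2(1937/448) ≈ 2.112253.
k*log2(n/k) ≈ 448*2.112253 = 946.289344.
floor(946.289344) = 946.

946


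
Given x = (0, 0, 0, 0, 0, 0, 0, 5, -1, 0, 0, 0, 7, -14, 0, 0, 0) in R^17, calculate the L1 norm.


Non-zero entries: [(7, 5), (8, -1), (12, 7), (13, -14)]
Absolute values: [5, 1, 7, 14]
||x||_1 = sum = 27.

27


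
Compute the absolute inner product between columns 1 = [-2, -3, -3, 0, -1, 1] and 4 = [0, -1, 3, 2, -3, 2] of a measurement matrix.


Inner product: -2*0 + -3*-1 + -3*3 + 0*2 + -1*-3 + 1*2
Products: [0, 3, -9, 0, 3, 2]
Sum = -1.
|dot| = 1.

1


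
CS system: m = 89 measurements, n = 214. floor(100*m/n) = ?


100*m/n = 100*89/214 ≈ 41.5888.
floor = 41.

41


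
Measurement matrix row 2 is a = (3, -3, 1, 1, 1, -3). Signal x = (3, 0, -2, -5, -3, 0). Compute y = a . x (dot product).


Non-zero terms: ['3*3', '1*-2', '1*-5', '1*-3']
Products: [9, -2, -5, -3]
y = sum = -1.

-1


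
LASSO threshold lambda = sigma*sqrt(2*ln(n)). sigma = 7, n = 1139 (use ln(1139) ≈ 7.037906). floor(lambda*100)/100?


ln(1139) ≈ 7.037906.
2*ln(n) ≈ 14.075812.
sqrt(2*ln(n)) ≈ sqrt(14.075812) ≈ 3.751775.
lambda ≈ 7*3.751775 = 26.262425.
floor(lambda*100)/100 = 26.26.

26.26


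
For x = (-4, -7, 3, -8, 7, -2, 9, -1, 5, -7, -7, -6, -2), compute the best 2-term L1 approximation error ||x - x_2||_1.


Sorted |x_i| descending: [9, 8, 7, 7, 7, 7, 6, 5, 4, 3, 2, 2, 1]
Keep top 2: [9, 8]
Tail entries: [7, 7, 7, 7, 6, 5, 4, 3, 2, 2, 1]
L1 error = sum of tail = 51.

51


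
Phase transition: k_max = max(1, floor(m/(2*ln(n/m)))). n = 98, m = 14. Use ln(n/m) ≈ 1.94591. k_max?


n/m = 98/14 = 7.
ln(n/m) ≈ 1.94591.
2*ln(n/m) ≈ 3.89182.
m/(2*ln(n/m)) ≈ 14/3.89182 ≈ 3.5973.
floor = 3.
k_max = max(1, 3) = 3.

3


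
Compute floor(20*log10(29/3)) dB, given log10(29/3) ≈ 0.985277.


||x||/||e|| = 29/3.
log10(29/3) ≈ 0.985277.
20*log10(||x||/||e||) ≈ 20*0.985277 = 19.70554.
floor(19.70554) = 19.

19


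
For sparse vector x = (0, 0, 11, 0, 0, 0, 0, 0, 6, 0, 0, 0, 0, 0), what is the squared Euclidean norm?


Non-zero entries: [(2, 11), (8, 6)]
Squares: [121, 36]
||x||_2^2 = sum = 157.

157


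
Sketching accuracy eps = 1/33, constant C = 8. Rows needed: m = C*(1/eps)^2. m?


1/eps = 33.
(1/eps)^2 = 1089.
m = 8*1089 = 8712.

8712


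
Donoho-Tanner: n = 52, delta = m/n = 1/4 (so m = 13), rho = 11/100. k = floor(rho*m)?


m = 1/4*52 = 13.
rho = 11/100.
rho*m = 11/100*13 = 1.43.
k = floor(1.43) = 1.

1


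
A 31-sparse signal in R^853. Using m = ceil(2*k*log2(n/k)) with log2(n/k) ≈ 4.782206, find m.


log2(n/k) = log2(853/31) ≈ 4.782206.
2*k*log2(n/k) ≈ 2*31*4.782206 = 296.496772.
m = ceil(296.496772) = 297.

297


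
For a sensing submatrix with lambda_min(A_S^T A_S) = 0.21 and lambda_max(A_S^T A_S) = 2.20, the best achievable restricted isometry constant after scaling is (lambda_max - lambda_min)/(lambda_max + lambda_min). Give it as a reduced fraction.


lambda_max - lambda_min = 2.20 - 0.21 = 1.99.
lambda_max + lambda_min = 2.20 + 0.21 = 2.41.
delta = 1.99/2.41 = 199/241.

199/241


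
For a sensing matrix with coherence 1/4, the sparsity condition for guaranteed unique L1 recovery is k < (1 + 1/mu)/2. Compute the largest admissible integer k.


1/mu = 4.
1 + 1/mu = 5.
(1 + 1/mu)/2 = 2.5 is not an integer, so k_max = floor(2.5) = 2.

2


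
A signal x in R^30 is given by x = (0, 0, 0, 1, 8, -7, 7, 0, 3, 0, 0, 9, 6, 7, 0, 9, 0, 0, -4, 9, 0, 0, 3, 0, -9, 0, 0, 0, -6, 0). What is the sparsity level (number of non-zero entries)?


Non-zero positions: [3, 4, 5, 6, 8, 11, 12, 13, 15, 18, 19, 22, 24, 28].
Sparsity = 14.

14


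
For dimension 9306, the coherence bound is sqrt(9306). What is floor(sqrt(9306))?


96^2 = 9216 <= 9306 < 9409 = 97^2, so 96 <= sqrt(9306) < 97.
floor(sqrt(9306)) = 96.

96


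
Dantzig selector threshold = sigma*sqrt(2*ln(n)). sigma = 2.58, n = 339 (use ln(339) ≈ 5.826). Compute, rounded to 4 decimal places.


ln(339) ≈ 5.826.
2*ln(n) ≈ 11.652.
sqrt(2*ln(n)) ≈ sqrt(11.652) ≈ 3.413503.
threshold ≈ 2.58*3.413503 = 8.80683774 ≈ 8.8068.

8.8068


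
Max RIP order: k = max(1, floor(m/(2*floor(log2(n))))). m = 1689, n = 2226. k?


floor(log2(2226)) = 11.
2*11 = 22.
m/(2*floor(log2(n))) = 1689/22 ≈ 76.7727.
floor = 76.
k = max(1, 76) = 76.

76


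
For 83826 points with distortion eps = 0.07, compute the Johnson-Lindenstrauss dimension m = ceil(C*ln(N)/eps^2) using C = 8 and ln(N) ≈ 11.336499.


ln(83826) ≈ 11.336499.
eps^2 = 0.07^2 = 0.0049.
C*ln(N)/eps^2 ≈ 8*11.336499/0.0049 ≈ 18508.5698.
m = ceil(18508.5698) = 18509.

18509
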